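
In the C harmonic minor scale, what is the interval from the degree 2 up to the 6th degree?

d5

The scale runs C D Eb F G Ab B.
The degree 2 is D and the scale degree 6 is Ab.
From D to Ab: 6 semitones over a fifth = diminished.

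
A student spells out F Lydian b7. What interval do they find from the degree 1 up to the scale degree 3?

Spelling F Lydian b7: F G A B C D Eb.
The degree 1 is F and the 3rd degree is A.
F up to A spans 3 letter names and 4 semitones — a major third.

major third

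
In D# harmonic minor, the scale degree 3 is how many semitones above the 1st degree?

3

The scale is D# E# F# G# A# B C##.
D# up to F# is a minor third — 3 semitones.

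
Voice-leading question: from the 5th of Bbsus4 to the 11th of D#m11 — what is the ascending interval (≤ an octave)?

augmented second

The 5th of Bbsus4 is F; the 11th of D#m11 is G#.
2 letter names make it a second; at 3 semitones (a half step wider than major) the quality is augmented.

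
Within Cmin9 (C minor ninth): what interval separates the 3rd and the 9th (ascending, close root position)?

major 7th

The chord tones of Cmin9 are C Eb G Bb D.
So we need the interval from Eb up to D.
From Eb to D is 11 semitones, exactly the major seventh.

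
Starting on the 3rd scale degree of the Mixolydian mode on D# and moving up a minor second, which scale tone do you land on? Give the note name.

The scale is D# E# F## G# A# B# C#.
The 3rd scale degree is F##; a minor second above that is G# — scale degree 4.

G#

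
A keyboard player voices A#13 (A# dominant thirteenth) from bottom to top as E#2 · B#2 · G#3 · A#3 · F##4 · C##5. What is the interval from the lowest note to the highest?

The outer voices are E#2 and C##5.
E# up to C## spans 20 letter names and 33 semitones — a major 20th.

major 20th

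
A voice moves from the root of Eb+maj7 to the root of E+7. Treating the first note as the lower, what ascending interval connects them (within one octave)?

Eb+maj7 has Eb as its root, and E+7 has E as its root.
1 letter names make it a unison; at 1 semitone (a half step wider than perfect) the quality is augmented.

augmented 1st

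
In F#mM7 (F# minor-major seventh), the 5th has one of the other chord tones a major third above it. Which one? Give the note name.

The chord tones of F# minor-major seventh are F#, A, C#, E#.
The 5th is C#. A major third above C# is E#.
E# is the chord's 7th.

E#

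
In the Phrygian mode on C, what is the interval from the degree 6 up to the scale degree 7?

Spelling the Phrygian mode on C: C D♭ E♭ F G A♭ B♭.
Degree 6 = A♭; scale degree 7 = B♭.
A♭ up to B♭ spans 2 letter names and 2 semitones — a major second.

major second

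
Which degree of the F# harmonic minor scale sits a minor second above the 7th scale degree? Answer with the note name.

F#

The scale is F# G# A B C# D E#.
The 7th scale degree is E#; a minor second above that is F# — scale degree 1.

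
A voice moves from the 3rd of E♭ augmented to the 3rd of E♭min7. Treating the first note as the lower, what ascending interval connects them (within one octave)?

diminished octave

The 3rd of E♭ augmented is G; the 3rd of E♭min7 is G♭.
8 letter names make it an octave; at 11 semitones (a half step narrower than perfect) the quality is diminished.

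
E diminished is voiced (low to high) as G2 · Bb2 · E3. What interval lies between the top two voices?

Those voices are Bb2 and E3.
4 letter names make it a fourth; at 6 semitones (a half step wider than perfect) the quality is augmented.

augmented fourth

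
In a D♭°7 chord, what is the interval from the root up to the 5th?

diminished fifth

Spelling the chord: D♭, F♭, A𝄫, C𝄫.
The root is D♭ and the 5th is A𝄫.
5 letter names make it a fifth; at 6 semitones (a half step narrower than perfect) the quality is diminished.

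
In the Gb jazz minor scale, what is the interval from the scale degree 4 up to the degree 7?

Spelling the Gb jazz minor scale: Gb Ab Bbb Cb Db Eb F.
That puts Cb below F.
From Cb to F: 6 semitones over a fourth = augmented.

augmented fourth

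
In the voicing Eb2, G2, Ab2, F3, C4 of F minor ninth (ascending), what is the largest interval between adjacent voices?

major sixth

Adjacent intervals: Eb2→G2 = major third; G2→Ab2 = minor second; Ab2→F3 = major sixth; F3→C4 = perfect fifth.
The largest is Ab2 to F3, a major sixth (9 semitones).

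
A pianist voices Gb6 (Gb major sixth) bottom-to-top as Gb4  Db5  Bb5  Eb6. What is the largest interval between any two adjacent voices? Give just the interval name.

Adjacent intervals: Gb4→Db5 = perfect fifth; Db5→Bb5 = major sixth; Bb5→Eb6 = perfect fourth.
The largest is Db5 to Bb5, a major sixth (9 semitones).

major 6th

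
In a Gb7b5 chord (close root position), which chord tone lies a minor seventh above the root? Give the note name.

Gb7b5 is spelled Gb-Bb-Dbb-Fb.
The root is Gb. A minor seventh above Gb is Fb.
Fb is the chord's 7th.

Fb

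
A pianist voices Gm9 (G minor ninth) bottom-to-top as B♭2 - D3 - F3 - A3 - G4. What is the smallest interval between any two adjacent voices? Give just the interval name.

minor third

Adjacent intervals: B♭2→D3 = major third; D3→F3 = minor third; F3→A3 = major third; A3→G4 = minor seventh.
The smallest is D3 to F3, a minor third (3 semitones).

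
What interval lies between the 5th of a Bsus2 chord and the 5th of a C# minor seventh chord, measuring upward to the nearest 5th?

major 2nd

The 5th of Bsus2 is F#; the 5th of C# minor seventh is G#.
From F# to G# is 2 semitones, exactly the major second.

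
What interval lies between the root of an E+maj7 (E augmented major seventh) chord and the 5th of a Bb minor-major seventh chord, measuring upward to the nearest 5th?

minor second

E+maj7 (E augmented major seventh) has E as its root, and Bb minor-major seventh has F as its 5th.
E up to F is 1 semitone, a half step narrower than a major second, so the interval is minor.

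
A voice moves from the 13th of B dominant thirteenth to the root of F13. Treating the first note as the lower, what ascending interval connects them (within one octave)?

The 13th of B dominant thirteenth is G♯; the root of F13 is F.
7 letter names make it a seventh; at 9 semitones (a whole step narrower than major) the quality is diminished.

diminished seventh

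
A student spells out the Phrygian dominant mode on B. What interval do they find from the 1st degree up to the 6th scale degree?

B phrygian dominant: B C D# E F# G A.
So we need the interval from B up to G.
B up to G is 8 semitones, a half step narrower than a major sixth, so the interval is minor.

minor sixth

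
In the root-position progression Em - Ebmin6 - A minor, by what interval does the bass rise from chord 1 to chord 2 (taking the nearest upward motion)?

The roots are E and Eb.
8 letter names make it an octave; at 11 semitones (a half step narrower than perfect) the quality is diminished.

diminished 8th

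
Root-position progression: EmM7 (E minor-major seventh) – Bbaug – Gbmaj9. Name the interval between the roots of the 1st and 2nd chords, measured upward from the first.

The roots are E and Bb.
5 letter names make it a fifth; at 6 semitones (a half step narrower than perfect) the quality is diminished.

diminished fifth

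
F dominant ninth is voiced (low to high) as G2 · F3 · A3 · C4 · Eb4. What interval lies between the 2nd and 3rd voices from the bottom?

Those voices are F3 and A3.
F up to A spans 3 letter names and 4 semitones — a major third.

major third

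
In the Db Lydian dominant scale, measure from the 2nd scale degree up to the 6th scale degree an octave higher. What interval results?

The scale runs Db Eb F G Ab Bb Cb.
2nd scale degree = Eb; 6th scale degree (up an octave) = Bb.
From Eb to Bb is 19 semitones, exactly the perfect twelfth.

perfect twelfth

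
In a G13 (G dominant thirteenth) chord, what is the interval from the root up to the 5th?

G dominant thirteenth is spelled G, B, D, F, A, E.
The root is G and the 5th is D.
Counting 5 letters and 7 half steps from G gives a perfect fifth.

perfect fifth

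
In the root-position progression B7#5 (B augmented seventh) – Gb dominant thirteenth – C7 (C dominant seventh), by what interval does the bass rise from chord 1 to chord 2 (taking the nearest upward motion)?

diminished sixth

The roots are B and Gb.
B up to Gb is 7 semitones, a whole step narrower than a major sixth, so the interval is diminished.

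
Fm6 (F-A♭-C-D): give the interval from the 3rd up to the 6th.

3rd = A♭; 6th = D.
A♭ up to D is 6 semitones, a half step wider than a perfect fourth, so the interval is augmented.

augmented fourth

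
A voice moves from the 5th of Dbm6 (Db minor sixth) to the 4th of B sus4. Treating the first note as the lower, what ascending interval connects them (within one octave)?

A5

The 5th of Dbm6 (Db minor sixth) is Ab; the 4th of B sus4 is E.
Ab up to E is 8 semitones, a half step wider than a perfect fifth, so the interval is augmented.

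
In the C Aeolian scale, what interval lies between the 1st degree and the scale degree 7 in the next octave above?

C natural minor: C D E♭ F G A♭ B♭.
1st degree = C; degree 7 (up an octave) = B♭.
14 letter names make it a fourteenth; at 22 semitones (a half step narrower than major) the quality is minor.

m14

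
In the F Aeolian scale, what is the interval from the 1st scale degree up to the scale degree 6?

The scale runs F G Ab Bb C Db Eb.
That puts F below Db.
From F to Db: 8 semitones over a sixth = minor.

minor 6th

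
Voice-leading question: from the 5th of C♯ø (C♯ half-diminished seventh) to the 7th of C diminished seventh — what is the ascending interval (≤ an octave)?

diminished third

The 5th of C♯ø (C♯ half-diminished seventh) is G; the 7th of C diminished seventh is B𝄫.
From G to B𝄫: 2 semitones over a third = diminished.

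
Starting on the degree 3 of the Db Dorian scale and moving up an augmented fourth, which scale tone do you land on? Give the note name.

The scale is Db Eb Fb Gb Ab Bb Cb.
The degree 3 is Fb; an augmented fourth above that is Bb — scale degree 6.

Bb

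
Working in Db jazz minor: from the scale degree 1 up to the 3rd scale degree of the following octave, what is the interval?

minor 10th

Db melodic minor: Db Eb Fb Gb Ab Bb C.
That puts Db below Fb.
From Db to Fb: 15 semitones over a tenth = minor.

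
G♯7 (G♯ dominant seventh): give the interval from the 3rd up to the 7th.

diminished 5th

The chord tones of G♯7 are G♯–B♯–D♯–F♯.
So we need the interval from B♯ up to F♯.
5 letter names make it a fifth; at 6 semitones (a half step narrower than perfect) the quality is diminished.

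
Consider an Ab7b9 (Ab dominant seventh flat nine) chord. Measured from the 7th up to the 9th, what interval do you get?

Ab7b9: Ab, C, Eb, Gb, Bbb.
So we need the interval from Gb up to Bbb.
From Gb to Bbb: 3 semitones over a third = minor.

minor third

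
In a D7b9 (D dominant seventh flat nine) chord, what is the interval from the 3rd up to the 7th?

D7b9 (D dominant seventh flat nine) is spelled D–F#–A–C–Eb.
So we need the interval from F# up to C.
F# up to C is 6 semitones, a half step narrower than a perfect fifth, so the interval is diminished.

diminished fifth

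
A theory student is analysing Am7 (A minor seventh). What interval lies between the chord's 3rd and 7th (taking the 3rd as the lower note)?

Am7 is spelled A, C, E, G.
3rd = C; 7th = G.
From C to G is 7 semitones, exactly the perfect fifth.

perfect fifth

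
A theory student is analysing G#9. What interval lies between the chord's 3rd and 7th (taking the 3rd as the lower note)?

diminished fifth

G#9 is spelled G# B# D# F# A#.
That puts B# below F#.
From B# to F#: 6 semitones over a fifth = diminished.
This 3–7 tritone is the characteristic tension at the heart of the dominant sound.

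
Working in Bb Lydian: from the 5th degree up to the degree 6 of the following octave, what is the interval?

major ninth

Spelling Bb Lydian: Bb C D E F G A.
So we need the interval from F up to G.
From F to G is 14 semitones, exactly the major ninth.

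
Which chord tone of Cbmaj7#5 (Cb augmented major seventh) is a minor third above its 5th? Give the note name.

Bb

Spelling the chord: Cb–Eb–G–Bb.
The 5th is G. A minor third above G is Bb.
Bb is the chord's 7th.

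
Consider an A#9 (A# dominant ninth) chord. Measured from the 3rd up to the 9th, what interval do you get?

minor seventh

The chord tones of A#9 are A#–C##–E#–G#–B#.
3rd = C##; 9th = B#.
C## up to B# is 10 semitones, a half step narrower than a major seventh, so the interval is minor.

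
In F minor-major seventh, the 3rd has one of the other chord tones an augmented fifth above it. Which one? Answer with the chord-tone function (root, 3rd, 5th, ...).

7th

The chord tones of FmM7 (F minor-major seventh) are F–A♭–C–E.
The 3rd is A♭. An augmented fifth above A♭ is E.
E is the chord's 7th.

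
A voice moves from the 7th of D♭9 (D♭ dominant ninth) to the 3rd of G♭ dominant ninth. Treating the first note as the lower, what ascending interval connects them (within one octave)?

The 7th of D♭9 (D♭ dominant ninth) is C♭; the 3rd of G♭ dominant ninth is B♭.
C♭ up to B♭ spans 7 letter names and 11 semitones — a major seventh.

major seventh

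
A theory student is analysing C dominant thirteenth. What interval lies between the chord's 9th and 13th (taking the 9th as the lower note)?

P5

C13: C–E–G–B♭–D–A.
So we need the interval from D up to A.
D up to A spans 5 letter names and 7 semitones — a perfect fifth.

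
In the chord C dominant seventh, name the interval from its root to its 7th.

minor seventh

C7: C-E-G-Bb.
The root is C and the 7th is Bb.
7 letter names make it a seventh; at 10 semitones (a half step narrower than major) the quality is minor.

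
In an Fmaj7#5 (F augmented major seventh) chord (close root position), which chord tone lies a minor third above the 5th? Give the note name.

F augmented major seventh: F A C# E.
The 5th is C#. A minor third above C# is E.
E is the chord's 7th.

E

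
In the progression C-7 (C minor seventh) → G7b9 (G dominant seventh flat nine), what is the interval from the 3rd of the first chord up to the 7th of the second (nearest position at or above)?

major second

C-7 (C minor seventh) has Eb as its 3rd, and G7b9 (G dominant seventh flat nine) has F as its 7th.
Counting 2 letters and 2 half steps from Eb gives a major second.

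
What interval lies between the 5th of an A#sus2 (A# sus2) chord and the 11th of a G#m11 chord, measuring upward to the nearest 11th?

The 5th of A#sus2 (A# sus2) is E#; the 11th of G#m11 is C#.
6 letter names make it a sixth; at 8 semitones (a half step narrower than major) the quality is minor.

minor sixth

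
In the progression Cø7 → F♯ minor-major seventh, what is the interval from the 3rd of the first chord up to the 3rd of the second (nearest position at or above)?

The 3rd of Cø7 is E♭; the 3rd of F♯ minor-major seventh is A.
4 letter names make it a fourth; at 6 semitones (a half step wider than perfect) the quality is augmented.

A4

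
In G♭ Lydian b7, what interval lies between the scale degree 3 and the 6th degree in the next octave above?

P11

The scale runs G♭ A♭ B♭ C D♭ E♭ F♭.
So we need the interval from B♭ up to E♭.
B♭ up to E♭ spans 11 letter names and 17 semitones — a perfect eleventh.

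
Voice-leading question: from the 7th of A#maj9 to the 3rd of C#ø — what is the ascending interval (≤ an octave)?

diminished sixth

The 7th of A#maj9 is G##; the 3rd of C#ø is E.
From G## to E: 7 semitones over a sixth = diminished.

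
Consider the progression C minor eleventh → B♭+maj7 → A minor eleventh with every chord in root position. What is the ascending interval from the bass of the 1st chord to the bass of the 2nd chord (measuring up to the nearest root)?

minor seventh

The roots are C and B♭.
7 letter names make it a seventh; at 10 semitones (a half step narrower than major) the quality is minor.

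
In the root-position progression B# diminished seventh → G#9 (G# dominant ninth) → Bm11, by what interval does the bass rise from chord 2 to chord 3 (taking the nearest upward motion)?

The roots are G# and B.
From G# to B: 3 semitones over a third = minor.

minor third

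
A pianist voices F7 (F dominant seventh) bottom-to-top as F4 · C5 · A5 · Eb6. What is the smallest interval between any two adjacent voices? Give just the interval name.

Adjacent intervals: F4→C5 = perfect fifth; C5→A5 = major sixth; A5→Eb6 = diminished fifth.
The smallest is A5 to Eb6, a diminished fifth (6 semitones).

d5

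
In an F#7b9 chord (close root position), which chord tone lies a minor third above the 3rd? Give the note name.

C#

F# dominant seventh flat nine is spelled F# A# C# E G.
The 3rd is A#. A minor third above A# is C#.
C# is the chord's 5th.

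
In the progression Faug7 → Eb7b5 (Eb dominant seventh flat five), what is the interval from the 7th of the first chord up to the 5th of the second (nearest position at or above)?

diminished fifth

Faug7 has Eb as its 7th, and Eb7b5 (Eb dominant seventh flat five) has Bbb as its 5th.
Eb up to Bbb is 6 semitones, a half step narrower than a perfect fifth, so the interval is diminished.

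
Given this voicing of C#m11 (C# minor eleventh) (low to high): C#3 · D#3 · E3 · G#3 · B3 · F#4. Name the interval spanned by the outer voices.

perfect 11th

The outer voices are C#3 and F#4.
Counting 11 letters and 17 half steps from C# gives a perfect eleventh.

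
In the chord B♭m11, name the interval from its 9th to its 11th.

B♭ minor eleventh: B♭-D♭-F-A♭-C-E♭.
9th = C; 11th = E♭.
C up to E♭ is 3 semitones, a half step narrower than a major third, so the interval is minor.

minor third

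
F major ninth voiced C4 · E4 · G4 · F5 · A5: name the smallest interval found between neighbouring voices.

minor third

Adjacent intervals: C4→E4 = major third; E4→G4 = minor third; G4→F5 = minor seventh; F5→A5 = major third.
The smallest is E4 to G4, a minor third (3 semitones).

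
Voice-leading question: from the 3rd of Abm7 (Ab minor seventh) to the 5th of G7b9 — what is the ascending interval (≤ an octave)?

A2

The 3rd of Abm7 (Ab minor seventh) is Cb; the 5th of G7b9 is D.
2 letter names make it a second; at 3 semitones (a half step wider than major) the quality is augmented.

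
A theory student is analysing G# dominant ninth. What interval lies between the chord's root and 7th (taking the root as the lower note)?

minor 7th

The chord tones of G#9 (G# dominant ninth) are G#-B#-D#-F#-A#.
The root is G# and the 7th is F#.
From G# to F#: 10 semitones over a seventh = minor.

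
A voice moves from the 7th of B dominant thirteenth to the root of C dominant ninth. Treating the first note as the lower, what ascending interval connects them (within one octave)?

minor third

The 7th of B dominant thirteenth is A; the root of C dominant ninth is C.
A up to C is 3 semitones, a half step narrower than a major third, so the interval is minor.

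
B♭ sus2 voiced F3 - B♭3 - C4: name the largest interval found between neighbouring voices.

Adjacent intervals: F3→B♭3 = perfect fourth; B♭3→C4 = major second.
The largest is F3 to B♭3, a perfect fourth (5 semitones).

perfect 4th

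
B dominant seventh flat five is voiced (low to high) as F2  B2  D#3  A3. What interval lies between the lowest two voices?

augmented fourth

Those voices are F2 and B2.
F up to B is 6 semitones, a half step wider than a perfect fourth, so the interval is augmented.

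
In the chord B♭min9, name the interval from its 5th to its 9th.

B♭m9 is spelled B♭, D♭, F, A♭, C.
The 5th is F and the 9th is C.
F up to C spans 5 letter names and 7 semitones — a perfect fifth.

perfect 5th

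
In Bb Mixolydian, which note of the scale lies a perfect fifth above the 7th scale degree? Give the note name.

The scale is Bb C D Eb F G Ab.
The 7th scale degree is Ab; a perfect fifth above that is Eb — scale degree 4.

Eb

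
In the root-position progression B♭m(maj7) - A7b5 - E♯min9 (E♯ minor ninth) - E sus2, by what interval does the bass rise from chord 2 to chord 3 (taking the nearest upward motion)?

augmented fifth

The roots are A and E♯.
5 letter names make it a fifth; at 8 semitones (a half step wider than perfect) the quality is augmented.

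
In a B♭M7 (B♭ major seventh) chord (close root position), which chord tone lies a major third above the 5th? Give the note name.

B♭ major seventh is spelled B♭, D, F, A.
The 5th is F. A major third above F is A.
A is the chord's 7th.

A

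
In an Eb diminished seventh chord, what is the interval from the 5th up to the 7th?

minor third

The chord tones of Ebdim7 are Eb Gb Bbb Dbb.
5th = Bbb; 7th = Dbb.
Bbb up to Dbb is 3 semitones, a half step narrower than a major third, so the interval is minor.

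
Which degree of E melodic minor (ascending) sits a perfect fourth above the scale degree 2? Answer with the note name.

B

The scale is E F# G A B C# D#.
The scale degree 2 is F#; a perfect fourth above that is B — scale degree 5.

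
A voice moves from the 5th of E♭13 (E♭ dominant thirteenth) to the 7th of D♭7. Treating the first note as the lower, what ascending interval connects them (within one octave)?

minor second

E♭13 (E♭ dominant thirteenth) has B♭ as its 5th, and D♭7 has C♭ as its 7th.
2 letter names make it a second; at 1 semitone (a half step narrower than major) the quality is minor.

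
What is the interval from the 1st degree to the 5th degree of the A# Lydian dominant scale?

A# lydian dominant: A# B# C## D## E# F## G#.
So we need the interval from A# up to E#.
Counting 5 letters and 7 half steps from A# gives a perfect fifth.

perfect fifth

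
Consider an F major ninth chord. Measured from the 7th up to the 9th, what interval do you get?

Fmaj9 is spelled F–A–C–E–G.
That puts E below G.
From E to G: 3 semitones over a third = minor.

m3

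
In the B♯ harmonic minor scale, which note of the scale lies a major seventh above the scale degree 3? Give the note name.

C##

The scale is B♯ C𝄪 D♯ E♯ F𝄪 G♯ A𝄪.
The scale degree 3 is D♯; a major seventh above that is C𝄪 — scale degree 2.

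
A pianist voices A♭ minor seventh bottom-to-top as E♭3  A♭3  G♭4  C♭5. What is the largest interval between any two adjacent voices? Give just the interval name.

minor seventh

Adjacent intervals: E♭3→A♭3 = perfect fourth; A♭3→G♭4 = minor seventh; G♭4→C♭5 = perfect fourth.
The largest is A♭3 to G♭4, a minor seventh (10 semitones).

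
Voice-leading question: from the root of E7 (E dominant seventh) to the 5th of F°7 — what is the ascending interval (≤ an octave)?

diminished sixth

E7 (E dominant seventh) has E as its root, and F°7 has Cb as its 5th.
From E to Cb: 7 semitones over a sixth = diminished.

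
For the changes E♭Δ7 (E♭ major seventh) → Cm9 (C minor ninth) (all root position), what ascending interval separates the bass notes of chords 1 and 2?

major 6th

The roots are E♭ and C.
E♭ up to C spans 6 letter names and 9 semitones — a major sixth.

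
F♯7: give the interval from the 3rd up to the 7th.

F♯7 (F♯ dominant seventh): F♯-A♯-C♯-E.
That puts A♯ below E.
From A♯ to E: 6 semitones over a fifth = diminished.
That tritone between 3rd and 7th is what gives the dominant seventh its pull toward resolution.

diminished fifth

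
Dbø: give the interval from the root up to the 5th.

diminished fifth

Dbm7b5: Db-Fb-Abb-Cb.
The root is Db and the 5th is Abb.
From Db to Abb: 6 semitones over a fifth = diminished.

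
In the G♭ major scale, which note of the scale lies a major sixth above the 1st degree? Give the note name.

The scale is G♭ A♭ B♭ C♭ D♭ E♭ F.
The 1st degree is G♭; a major sixth above that is E♭ — scale degree 6.

Eb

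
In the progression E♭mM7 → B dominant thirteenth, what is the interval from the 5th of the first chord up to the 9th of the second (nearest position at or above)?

E♭mM7 has B♭ as its 5th, and B dominant thirteenth has C♯ as its 9th.
B♭ up to C♯ is 3 semitones, a half step wider than a major second, so the interval is augmented.

augmented 2nd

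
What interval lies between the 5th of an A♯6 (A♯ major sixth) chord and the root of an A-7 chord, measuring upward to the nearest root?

The 5th of A♯6 (A♯ major sixth) is E♯; the root of A-7 is A.
4 letter names make it a fourth; at 4 semitones (a half step narrower than perfect) the quality is diminished.

diminished fourth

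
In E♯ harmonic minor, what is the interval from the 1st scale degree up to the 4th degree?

P4

E♯ harmonic minor: E♯ F𝄪 G♯ A♯ B♯ C♯ D𝄪.
That puts E♯ below A♯.
From E♯ to A♯ is 5 semitones, exactly the perfect fourth.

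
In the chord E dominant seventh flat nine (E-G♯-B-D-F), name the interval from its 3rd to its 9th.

The 3rd is G♯ and the 9th is F.
From G♯ to F: 9 semitones over a seventh = diminished.

d7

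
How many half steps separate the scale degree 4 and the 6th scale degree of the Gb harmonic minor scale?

3

The scale is Gb Ab Bbb Cb Db Ebb F.
Cb up to Ebb is a minor third — 3 semitones.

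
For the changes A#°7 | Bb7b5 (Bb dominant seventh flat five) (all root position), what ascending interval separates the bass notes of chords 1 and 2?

d2

The roots are A# and Bb.
A# up to Bb is 0 semitones, a whole step narrower than a major second, so the interval is diminished.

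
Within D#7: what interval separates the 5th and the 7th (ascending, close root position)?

minor 3rd

D# dominant seventh: D#-F##-A#-C#.
That puts A# below C#.
3 letter names make it a third; at 3 semitones (a half step narrower than major) the quality is minor.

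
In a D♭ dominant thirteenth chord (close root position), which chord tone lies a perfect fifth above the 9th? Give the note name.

Bb

The chord tones of D♭13 are D♭ F A♭ C♭ E♭ B♭.
The 9th is E♭. A perfect fifth above E♭ is B♭.
B♭ is the chord's 13th.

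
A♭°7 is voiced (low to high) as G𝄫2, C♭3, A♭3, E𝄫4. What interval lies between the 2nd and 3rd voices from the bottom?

major sixth

Those voices are C♭3 and A♭3.
Counting 6 letters and 9 half steps from C♭ gives a major sixth.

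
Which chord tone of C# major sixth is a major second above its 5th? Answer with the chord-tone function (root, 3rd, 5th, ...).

6th

C#6 (C# major sixth) is spelled C#, E#, G#, A#.
The 5th is G#. A major second above G# is A#.
A# is the chord's 6th.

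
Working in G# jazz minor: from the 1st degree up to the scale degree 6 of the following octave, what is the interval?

major 13th

Spelling G# jazz minor: G# A# B C# D# E# F##.
So we need the interval from G# up to E#.
Counting 13 letters and 21 half steps from G# gives a major thirteenth.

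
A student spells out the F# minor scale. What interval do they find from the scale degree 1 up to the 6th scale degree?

Spelling the F# minor scale: F# G# A B C# D E.
So we need the interval from F# up to D.
From F# to D: 8 semitones over a sixth = minor.

minor sixth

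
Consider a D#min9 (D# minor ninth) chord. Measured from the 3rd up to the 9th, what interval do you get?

major seventh

Spelling the chord: D#, F#, A#, C#, E#.
So we need the interval from F# up to E#.
F# up to E# spans 7 letter names and 11 semitones — a major seventh.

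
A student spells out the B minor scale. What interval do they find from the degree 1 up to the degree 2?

The scale runs B C# D E F# G A.
Degree 1 = B; 2nd scale degree = C#.
From B to C# is 2 semitones, exactly the major second.

major 2nd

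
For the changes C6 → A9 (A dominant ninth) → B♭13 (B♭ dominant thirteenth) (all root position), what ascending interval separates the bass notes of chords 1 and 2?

The roots are C and A.
From C to A is 9 semitones, exactly the major sixth.

major sixth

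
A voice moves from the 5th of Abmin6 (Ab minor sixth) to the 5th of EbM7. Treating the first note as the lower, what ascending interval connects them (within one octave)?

perfect fifth

The 5th of Abmin6 (Ab minor sixth) is Eb; the 5th of EbM7 is Bb.
Eb up to Bb spans 5 letter names and 7 semitones — a perfect fifth.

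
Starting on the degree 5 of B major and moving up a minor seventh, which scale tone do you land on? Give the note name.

The scale is B C♯ D♯ E F♯ G♯ A♯.
The degree 5 is F♯; a minor seventh above that is E — scale degree 4.

E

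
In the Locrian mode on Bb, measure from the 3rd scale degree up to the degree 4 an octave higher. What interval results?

M9

Spelling the Locrian mode on Bb: Bb Cb Db Eb Fb Gb Ab.
That puts Db below Eb.
Counting 9 letters and 14 half steps from Db gives a major ninth.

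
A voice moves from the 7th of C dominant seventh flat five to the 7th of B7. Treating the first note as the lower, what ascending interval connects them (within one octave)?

major seventh

C dominant seventh flat five has Bb as its 7th, and B7 has A as its 7th.
From Bb to A is 11 semitones, exactly the major seventh.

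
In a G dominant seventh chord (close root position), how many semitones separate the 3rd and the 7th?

6

The chord tones of G dominant seventh are G B D F.
B to F is a diminished fifth: 6 semitones.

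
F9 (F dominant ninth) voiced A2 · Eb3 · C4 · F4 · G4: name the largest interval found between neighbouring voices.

Adjacent intervals: A2→Eb3 = diminished fifth; Eb3→C4 = major sixth; C4→F4 = perfect fourth; F4→G4 = major second.
The largest is Eb3 to C4, a major sixth (9 semitones).

M6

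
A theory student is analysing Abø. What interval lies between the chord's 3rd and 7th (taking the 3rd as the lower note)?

P5

Abø7 is spelled Ab–Cb–Ebb–Gb.
So we need the interval from Cb up to Gb.
Cb up to Gb spans 5 letter names and 7 semitones — a perfect fifth.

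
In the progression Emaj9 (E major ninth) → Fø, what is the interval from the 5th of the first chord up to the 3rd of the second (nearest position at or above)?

diminished seventh

Emaj9 (E major ninth) has B as its 5th, and Fø has Ab as its 3rd.
B up to Ab is 9 semitones, a whole step narrower than a major seventh, so the interval is diminished.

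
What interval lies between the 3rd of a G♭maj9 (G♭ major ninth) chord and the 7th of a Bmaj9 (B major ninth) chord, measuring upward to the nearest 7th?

The 3rd of G♭maj9 (G♭ major ninth) is B♭; the 7th of Bmaj9 (B major ninth) is A♯.
7 letter names make it a seventh; at 12 semitones (a half step wider than major) the quality is augmented.

augmented seventh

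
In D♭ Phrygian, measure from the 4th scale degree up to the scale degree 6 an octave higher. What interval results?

minor tenth

D♭ phrygian: D♭ E𝄫 F♭ G♭ A♭ B𝄫 C♭.
4th scale degree = G♭; 6th degree (up an octave) = B𝄫.
10 letter names make it a tenth; at 15 semitones (a half step narrower than major) the quality is minor.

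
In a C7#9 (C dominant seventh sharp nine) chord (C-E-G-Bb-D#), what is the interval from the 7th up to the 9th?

augmented third

The 7th is Bb and the 9th is D#.
From Bb to D#: 5 semitones over a third = augmented.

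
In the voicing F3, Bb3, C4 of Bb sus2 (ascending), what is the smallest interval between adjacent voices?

Adjacent intervals: F3→Bb3 = perfect fourth; Bb3→C4 = major second.
The smallest is Bb3 to C4, a major second (2 semitones).

major second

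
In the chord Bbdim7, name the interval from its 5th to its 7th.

Bb°7 (Bb diminished seventh): Bb Db Fb Abb.
5th = Fb; 7th = Abb.
From Fb to Abb: 3 semitones over a third = minor.

minor third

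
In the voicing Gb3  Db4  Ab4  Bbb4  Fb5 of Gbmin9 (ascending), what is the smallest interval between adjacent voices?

Adjacent intervals: Gb3→Db4 = perfect fifth; Db4→Ab4 = perfect fifth; Ab4→Bbb4 = minor second; Bbb4→Fb5 = perfect fifth.
The smallest is Ab4 to Bbb4, a minor second (1 semitone).

minor 2nd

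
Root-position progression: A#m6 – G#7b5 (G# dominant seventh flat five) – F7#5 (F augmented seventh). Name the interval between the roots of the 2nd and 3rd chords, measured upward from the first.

diminished seventh

The roots are G# and F.
From G# to F: 9 semitones over a seventh = diminished.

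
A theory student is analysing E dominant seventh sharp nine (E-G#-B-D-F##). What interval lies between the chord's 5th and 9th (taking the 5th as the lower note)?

5th = B; 9th = F##.
From B to F##: 8 semitones over a fifth = augmented.

A5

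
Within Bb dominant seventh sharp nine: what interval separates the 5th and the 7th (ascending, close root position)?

minor third

The chord tones of Bb7#9 are Bb–D–F–Ab–C#.
The 5th is F and the 7th is Ab.
F up to Ab is 3 semitones, a half step narrower than a major third, so the interval is minor.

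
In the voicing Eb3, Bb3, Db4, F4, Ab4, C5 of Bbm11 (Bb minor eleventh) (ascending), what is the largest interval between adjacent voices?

Adjacent intervals: Eb3→Bb3 = perfect fifth; Bb3→Db4 = minor third; Db4→F4 = major third; F4→Ab4 = minor third; Ab4→C5 = major third.
The largest is Eb3 to Bb3, a perfect fifth (7 semitones).

perfect fifth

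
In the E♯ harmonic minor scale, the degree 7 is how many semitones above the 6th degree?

The scale is E♯ F𝄪 G♯ A♯ B♯ C♯ D𝄪.
C♯ up to D𝄪 is an augmented second — 3 semitones.

3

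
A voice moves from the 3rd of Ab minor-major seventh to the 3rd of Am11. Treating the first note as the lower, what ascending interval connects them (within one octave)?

augmented unison

Ab minor-major seventh has Cb as its 3rd, and Am11 has C as its 3rd.
Cb up to C is 1 semitone, a half step wider than a perfect unison, so the interval is augmented.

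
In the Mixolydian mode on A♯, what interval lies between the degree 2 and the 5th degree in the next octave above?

perfect eleventh

A♯ mixolydian: A♯ B♯ C𝄪 D♯ E♯ F𝄪 G♯.
So we need the interval from B♯ up to E♯.
Counting 11 letters and 17 half steps from B♯ gives a perfect eleventh.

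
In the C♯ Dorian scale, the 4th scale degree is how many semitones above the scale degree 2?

3

The scale is C♯ D♯ E F♯ G♯ A♯ B.
D♯ up to F♯ is a minor third — 3 semitones.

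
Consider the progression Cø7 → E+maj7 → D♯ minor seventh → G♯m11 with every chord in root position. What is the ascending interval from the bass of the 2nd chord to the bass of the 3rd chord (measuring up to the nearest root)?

major 7th

The roots are E and D♯.
From E to D♯ is 11 semitones, exactly the major seventh.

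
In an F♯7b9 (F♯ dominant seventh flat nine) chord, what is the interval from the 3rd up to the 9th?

diminished seventh

F♯7b9 (F♯ dominant seventh flat nine): F♯, A♯, C♯, E, G.
That puts A♯ below G.
7 letter names make it a seventh; at 9 semitones (a whole step narrower than major) the quality is diminished.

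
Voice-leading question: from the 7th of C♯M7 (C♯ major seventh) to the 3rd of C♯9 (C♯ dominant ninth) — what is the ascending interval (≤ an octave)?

P4

C♯M7 (C♯ major seventh) has B♯ as its 7th, and C♯9 (C♯ dominant ninth) has E♯ as its 3rd.
B♯ up to E♯ spans 4 letter names and 5 semitones — a perfect fourth.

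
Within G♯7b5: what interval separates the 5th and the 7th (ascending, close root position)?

G♯7b5 (G♯ dominant seventh flat five): G♯ B♯ D F♯.
The 5th is D and the 7th is F♯.
Counting 3 letters and 4 half steps from D gives a major third.

major third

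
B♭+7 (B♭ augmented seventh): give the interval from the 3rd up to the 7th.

d5

B♭+7 is spelled B♭, D, F♯, A♭.
That puts D below A♭.
D up to A♭ is 6 semitones, a half step narrower than a perfect fifth, so the interval is diminished.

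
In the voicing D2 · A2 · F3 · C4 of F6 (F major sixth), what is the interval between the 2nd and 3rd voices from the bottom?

minor sixth

Those voices are A2 and F3.
6 letter names make it a sixth; at 8 semitones (a half step narrower than major) the quality is minor.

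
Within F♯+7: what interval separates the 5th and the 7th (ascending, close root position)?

d3

F♯+7 (F♯ augmented seventh): F♯–A♯–C𝄪–E.
5th = C𝄪; 7th = E.
3 letter names make it a third; at 2 semitones (a whole step narrower than major) the quality is diminished.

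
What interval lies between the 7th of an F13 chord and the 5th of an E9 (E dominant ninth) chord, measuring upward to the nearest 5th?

The 7th of F13 is Eb; the 5th of E9 (E dominant ninth) is B.
5 letter names make it a fifth; at 8 semitones (a half step wider than perfect) the quality is augmented.

A5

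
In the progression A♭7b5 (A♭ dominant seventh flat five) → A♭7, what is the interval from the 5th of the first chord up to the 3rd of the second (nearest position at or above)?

The 5th of A♭7b5 (A♭ dominant seventh flat five) is E𝄫; the 3rd of A♭7 is C.
6 letter names make it a sixth; at 10 semitones (a half step wider than major) the quality is augmented.

augmented sixth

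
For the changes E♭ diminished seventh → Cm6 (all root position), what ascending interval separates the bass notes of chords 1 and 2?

M6

The roots are E♭ and C.
Counting 6 letters and 9 half steps from E♭ gives a major sixth.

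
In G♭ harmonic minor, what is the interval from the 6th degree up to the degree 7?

G♭ harmonic minor: G♭ A♭ B𝄫 C♭ D♭ E𝄫 F.
6th degree = E𝄫; degree 7 = F.
E𝄫 up to F is 3 semitones, a half step wider than a major second, so the interval is augmented.

A2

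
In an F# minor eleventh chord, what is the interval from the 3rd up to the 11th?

The chord tones of F# minor eleventh are F#-A-C#-E-G#-B.
The 3rd is A and the 11th is B.
A up to B spans 9 letter names and 14 semitones — a major ninth.

M9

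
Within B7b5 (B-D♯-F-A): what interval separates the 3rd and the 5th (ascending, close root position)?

3rd = D♯; 5th = F.
D♯ up to F is 2 semitones, a whole step narrower than a major third, so the interval is diminished.

diminished third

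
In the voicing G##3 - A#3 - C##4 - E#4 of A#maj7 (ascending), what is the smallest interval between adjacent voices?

minor 2nd

Adjacent intervals: G##3→A#3 = minor second; A#3→C##4 = major third; C##4→E#4 = minor third.
The smallest is G##3 to A#3, a minor second (1 semitone).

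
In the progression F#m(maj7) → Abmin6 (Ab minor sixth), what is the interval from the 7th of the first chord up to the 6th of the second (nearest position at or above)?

diminished second

The 7th of F#m(maj7) is E#; the 6th of Abmin6 (Ab minor sixth) is F.
2 letter names make it a second; at 0 semitones (a whole step narrower than major) the quality is diminished.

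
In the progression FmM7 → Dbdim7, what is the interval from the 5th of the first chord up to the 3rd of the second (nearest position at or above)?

The 5th of FmM7 is C; the 3rd of Dbdim7 is Fb.
From C to Fb: 4 semitones over a fourth = diminished.

diminished 4th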